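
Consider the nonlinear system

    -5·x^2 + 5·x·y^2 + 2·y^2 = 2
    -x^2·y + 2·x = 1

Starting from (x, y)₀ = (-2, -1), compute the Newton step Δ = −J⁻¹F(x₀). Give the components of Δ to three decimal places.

(2.000, -1.250)

At (-2, -1): F = (-30.000, -1.000).
Jacobian J = [[-10·x + 5·y^2, 10·x·y + 4·y], [-2·x·y + 2, -x^2]].
At the point, J = [[25.000, 16.000], [-2.000, -4.000]] (det J = -68.000).
Solving J·Δ = −F gives Δ = (2.000, -1.250).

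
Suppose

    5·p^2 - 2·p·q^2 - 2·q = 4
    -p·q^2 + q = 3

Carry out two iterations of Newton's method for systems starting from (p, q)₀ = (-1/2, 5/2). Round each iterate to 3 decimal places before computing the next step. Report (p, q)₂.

(-0.848, 1.397)

At (-1/2, 5/2): F = (-1.500, 2.625).
Jacobian J = [[10·p - 2·q^2, -4·p·q - 2], [-q^2, -2·p·q + 1]].
At the point, J = [[-17.500, 3.000], [-6.250, 3.500]] (det J = -42.500).
Solving J·Δ = −F gives Δ = (-0.309, -1.301).
Then the next iterate is (p, q)₁ = (-0.809, 1.199).
Round to (-0.809, 1.199) and repeat: F = (-0.79956, -0.63798), J = [[-10.96520, 1.87996], [-1.43760, 2.93998]].
Δ = (-0.039, 0.198), so (p, q)₂ = (-0.848, 1.397).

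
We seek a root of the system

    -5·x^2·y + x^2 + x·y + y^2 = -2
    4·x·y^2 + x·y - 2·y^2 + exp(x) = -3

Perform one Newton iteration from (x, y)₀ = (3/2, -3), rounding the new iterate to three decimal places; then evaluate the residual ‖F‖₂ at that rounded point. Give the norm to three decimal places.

16.087

At (3/2, -3): F = (42.500, 38.98169).
Jacobian J = [[-10·x·y + 2·x + y, -5·x^2 + x + 2·y], [4·y^2 + y + exp(x), 8·x·y + x - 4·y]].
At the point, J = [[45.000, -15.750], [37.48169, -22.500]] (det J = -422.16340).
Solving J·Δ = −F gives Δ = (-0.811, 0.382).
Then the next iterate is (x, y)₁ = (0.689, -2.618).
Re-evaluating at (0.689, -2.618): F = (13.73894, 8.36949), so ‖F‖₂ = 16.087.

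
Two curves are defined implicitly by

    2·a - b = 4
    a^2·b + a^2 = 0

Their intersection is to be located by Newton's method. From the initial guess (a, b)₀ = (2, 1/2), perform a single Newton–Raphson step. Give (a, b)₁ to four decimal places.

At (2, 1/2): F = (-0.5000, 6.0000).
Jacobian J = [[2, -1], [2·a·b + 2·a, a^2]].
At the point, J = [[2.0000, -1.0000], [6.0000, 4.0000]] (det J = 14.0000).
Solving J·Δ = −F gives Δ = (-0.2857, -1.0714).
Then the next iterate is (a, b)₁ = (1.7143, -0.5714).

(1.7143, -0.5714)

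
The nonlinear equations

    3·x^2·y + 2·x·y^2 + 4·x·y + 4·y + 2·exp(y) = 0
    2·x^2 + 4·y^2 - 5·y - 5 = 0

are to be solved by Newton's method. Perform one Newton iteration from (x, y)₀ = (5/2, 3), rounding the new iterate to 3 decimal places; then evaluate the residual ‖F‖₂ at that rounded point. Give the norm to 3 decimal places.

At (5/2, 3): F = (183.42107, 28.500).
Jacobian J = [[6·x·y + 2·y^2 + 4·y, 3·x^2 + 4·x·y + 4·x + 2·exp(y) + 4], [4·x, 8·y - 5]].
At the point, J = [[75.000, 102.92107], [10.000, 19.000]] (det J = 395.78926).
Solving J·Δ = −F gives Δ = (-1.394, -0.766).
Then the next iterate is (x, y)₁ = (1.106, 2.234).
Re-evaluating at (1.106, 2.234): F = (56.73118, 6.23950), so ‖F‖₂ = 57.073.

57.073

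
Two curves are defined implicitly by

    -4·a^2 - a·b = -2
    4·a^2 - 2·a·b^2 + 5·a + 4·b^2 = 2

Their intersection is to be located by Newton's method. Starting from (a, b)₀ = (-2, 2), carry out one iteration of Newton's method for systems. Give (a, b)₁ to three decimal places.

(-1.193, 1.354)

At (-2, 2): F = (-10.000, 36.000).
Jacobian J = [[-8·a - b, -a], [8·a - 2·b^2 + 5, -4·a·b + 8·b]].
At the point, J = [[14.000, 2.000], [-19.000, 32.000]] (det J = 486.000).
Solving J·Δ = −F gives Δ = (0.807, -0.646).
Then the next iterate is (a, b)₁ = (-1.193, 1.354).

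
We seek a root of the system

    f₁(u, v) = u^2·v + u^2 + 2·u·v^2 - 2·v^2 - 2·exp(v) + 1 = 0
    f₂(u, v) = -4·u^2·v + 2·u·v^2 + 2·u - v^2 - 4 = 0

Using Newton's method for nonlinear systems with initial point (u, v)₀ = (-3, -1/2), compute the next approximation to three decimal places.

At (-3, -1/2): F = (2.28694, 6.250).
Jacobian J = [[2·u·v + 2·u + 2·v^2, u^2 + 4·u·v - 4·v - 2·exp(v)], [-8·u·v + 2·v^2 + 2, -4·u^2 + 4·u·v - 2·v]].
At the point, J = [[-2.500, 15.78694], [-9.500, -29.000]] (det J = 222.47592).
Solving J·Δ = −F gives Δ = (0.742, -0.027).
Then the next iterate is (u, v)₁ = (-2.258, -0.527).

(-2.258, -0.527)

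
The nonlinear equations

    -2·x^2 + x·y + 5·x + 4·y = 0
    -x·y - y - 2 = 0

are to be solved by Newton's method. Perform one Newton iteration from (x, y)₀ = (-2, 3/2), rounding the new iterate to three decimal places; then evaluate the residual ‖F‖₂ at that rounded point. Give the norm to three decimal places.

At (-2, 3/2): F = (-15.000, -0.500).
Jacobian J = [[-4·x + y + 5, x + 4], [-y, -x - 1]].
At the point, J = [[14.500, 2.000], [-1.500, 1.000]] (det J = 17.500).
Solving J·Δ = −F gives Δ = (0.800, 1.700).
Then the next iterate is (x, y)₁ = (-1.200, 3.200).
Re-evaluating at (-1.200, 3.200): F = (0.080, -1.360), so ‖F‖₂ = 1.362.

1.362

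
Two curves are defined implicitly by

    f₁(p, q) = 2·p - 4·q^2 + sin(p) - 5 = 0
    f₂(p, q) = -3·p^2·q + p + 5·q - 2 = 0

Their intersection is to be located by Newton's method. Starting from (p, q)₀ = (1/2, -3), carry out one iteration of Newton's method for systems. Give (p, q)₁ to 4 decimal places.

At (1/2, -3): F = (-39.520574, -14.2500).
Jacobian J = [[cos(p) + 2, -8·q], [-6·p·q + 1, -3·p^2 + 5]].
At the point, J = [[2.877583, 24.0000], [10.0000, 4.2500]] (det J = -227.770274).
Solving J·Δ = −F gives Δ = (0.7641, 1.5551).
Then the next iterate is (p, q)₁ = (1.2641, -1.4449).

(1.2641, -1.4449)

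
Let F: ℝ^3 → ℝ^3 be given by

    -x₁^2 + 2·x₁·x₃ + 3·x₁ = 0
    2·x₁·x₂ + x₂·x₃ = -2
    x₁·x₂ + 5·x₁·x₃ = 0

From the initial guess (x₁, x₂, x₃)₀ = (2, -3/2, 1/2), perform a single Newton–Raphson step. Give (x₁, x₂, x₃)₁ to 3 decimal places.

(4.810, 1.095, -0.500)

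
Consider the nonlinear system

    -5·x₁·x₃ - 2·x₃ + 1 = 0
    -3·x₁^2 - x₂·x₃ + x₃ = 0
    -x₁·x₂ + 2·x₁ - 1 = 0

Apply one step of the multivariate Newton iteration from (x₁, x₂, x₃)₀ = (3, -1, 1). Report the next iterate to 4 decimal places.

(1.4915, 0.1582, 0.5025)

At (3, -1, 1): F = (-16.0000, -25.0000, 8.0000).
Jacobian J = [[-5·x₃, 0, -5·x₁ - 2], [-6·x₁, -x₃, -x₂ + 1], [-x₂ + 2, -x₁, 0]].
At the point, J = [[-5.0000, 0.0000, -17.0000], [-18.0000, -1.0000, 2.0000], [3.0000, -3.0000, 0.0000]] (det J = -999.0000).
Solving J·Δ = −F gives Δ = (-1.5085, 1.1582, -0.4975).
Then the next iterate is (x₁, x₂, x₃)₁ = (1.4915, 0.1582, 0.5025).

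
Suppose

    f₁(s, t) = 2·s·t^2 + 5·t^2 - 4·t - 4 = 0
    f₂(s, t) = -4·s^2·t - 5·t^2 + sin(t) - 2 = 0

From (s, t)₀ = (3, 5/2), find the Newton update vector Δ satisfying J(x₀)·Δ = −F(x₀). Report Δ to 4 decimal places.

(-1.2554, -0.7658)

At (3, 5/2): F = (54.7500, -122.651528).
Jacobian J = [[2·t^2, 4·s·t + 10·t - 4], [-8·s·t, -4·s^2 - 10·t + cos(t)]].
At the point, J = [[12.5000, 51.0000], [-60.0000, -61.801144]] (det J = 2287.485705).
Solving J·Δ = −F gives Δ = (-1.2554, -0.7658).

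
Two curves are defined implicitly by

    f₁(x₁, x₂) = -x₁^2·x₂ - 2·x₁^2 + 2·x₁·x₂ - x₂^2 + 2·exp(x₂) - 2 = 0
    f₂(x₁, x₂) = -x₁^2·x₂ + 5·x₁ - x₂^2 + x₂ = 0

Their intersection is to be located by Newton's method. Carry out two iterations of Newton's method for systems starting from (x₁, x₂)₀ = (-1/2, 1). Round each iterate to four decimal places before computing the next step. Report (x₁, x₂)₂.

At (-1/2, 1): F = (0.686564, -2.7500).
Jacobian J = [[-2·x₁·x₂ - 4·x₁ + 2·x₂, -x₁^2 + 2·x₁ - 2·x₂ + 2·exp(x₂)], [-2·x₁·x₂ + 5, -x₁^2 - 2·x₂ + 1]].
At the point, J = [[5.0000, 2.186564], [6.0000, -1.2500]] (det J = -19.369382).
Solving J·Δ = −F gives Δ = (0.2661, -0.9226).
Then the next iterate is (x₁, x₂)₁ = (-0.2339, 0.0774).
Round to (-0.2339, 0.0774) and repeat: F = (0.005097, -1.102325), J = [[1.126608, 1.483639], [5.036208, 0.790491]].
Δ = (0.2491, -0.1926), so (x₁, x₂)₂ = (0.0152, -0.1152).

(0.0152, -0.1152)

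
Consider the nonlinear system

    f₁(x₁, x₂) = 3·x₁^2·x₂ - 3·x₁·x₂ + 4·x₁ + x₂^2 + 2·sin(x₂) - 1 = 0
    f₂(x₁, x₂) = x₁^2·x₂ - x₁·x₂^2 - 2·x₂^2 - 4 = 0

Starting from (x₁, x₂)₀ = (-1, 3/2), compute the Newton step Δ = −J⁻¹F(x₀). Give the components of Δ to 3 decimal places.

At (-1, 3/2): F = (8.24499, -4.750).
Jacobian J = [[6·x₁·x₂ - 3·x₂ + 4, 3·x₁^2 - 3·x₁ + 2·x₂ + 2·cos(x₂)], [2·x₁·x₂ - x₂^2, x₁^2 - 2·x₁·x₂ - 4·x₂]].
At the point, J = [[-9.500, 9.14147], [-5.250, -2.000]] (det J = 66.99274).
Solving J·Δ = −F gives Δ = (-0.402, -1.320).

(-0.402, -1.320)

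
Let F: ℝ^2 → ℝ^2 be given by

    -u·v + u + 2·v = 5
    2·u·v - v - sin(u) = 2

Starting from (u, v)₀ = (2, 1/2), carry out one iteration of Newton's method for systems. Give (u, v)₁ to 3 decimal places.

At (2, 1/2): F = (-3.000, -1.40930).
Jacobian J = [[-v + 1, -u + 2], [2·v - cos(u), 2·u - 1]].
At the point, J = [[0.500, 0.000], [1.41615, 3.000]] (det J = 1.500).
Solving J·Δ = −F gives Δ = (6.000, -2.363).
Then the next iterate is (u, v)₁ = (8.000, -1.863).

(8.000, -1.863)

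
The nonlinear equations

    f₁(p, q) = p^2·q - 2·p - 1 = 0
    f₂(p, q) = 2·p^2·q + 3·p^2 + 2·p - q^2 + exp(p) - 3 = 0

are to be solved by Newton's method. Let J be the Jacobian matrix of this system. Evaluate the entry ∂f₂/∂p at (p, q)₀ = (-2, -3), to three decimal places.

∂f₂/∂p = 4·p·q + 6·p + exp(p) + 2.
At (-2, -3) this is 14.135.

14.135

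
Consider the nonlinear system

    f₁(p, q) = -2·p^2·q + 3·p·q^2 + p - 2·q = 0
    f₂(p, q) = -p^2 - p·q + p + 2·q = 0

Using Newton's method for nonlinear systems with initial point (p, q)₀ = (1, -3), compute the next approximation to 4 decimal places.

At (1, -3): F = (40.0000, -3.0000).
Jacobian J = [[-4·p·q + 3·q^2 + 1, -2·p^2 + 6·p·q - 2], [-2·p - q + 1, -p + 2]].
At the point, J = [[40.0000, -22.0000], [2.0000, 1.0000]] (det J = 84.0000).
Solving J·Δ = −F gives Δ = (0.3095, 2.3810).
Then the next iterate is (p, q)₁ = (1.3095, -0.6190).

(1.3095, -0.6190)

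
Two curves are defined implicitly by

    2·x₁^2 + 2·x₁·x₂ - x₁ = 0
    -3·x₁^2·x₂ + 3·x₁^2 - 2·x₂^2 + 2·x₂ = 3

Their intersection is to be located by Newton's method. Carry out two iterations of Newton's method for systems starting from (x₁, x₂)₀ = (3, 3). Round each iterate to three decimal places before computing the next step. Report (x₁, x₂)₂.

At (3, 3): F = (33.000, -69.000).
Jacobian J = [[4·x₁ + 2·x₂ - 1, 2·x₁], [-6·x₁·x₂ + 6·x₁, -3·x₁^2 - 4·x₂ + 2]].
At the point, J = [[17.000, 6.000], [-36.000, -37.000]] (det J = -413.000).
Solving J·Δ = −F gives Δ = (-1.954, 0.036).
Then the next iterate is (x₁, x₂)₁ = (1.046, 3.036).
Round to (1.046, 3.036) and repeat: F = (7.49354, -22.04545), J = [[9.256, 2.092], [-12.77794, -13.42635]].
Δ = (-0.559, -1.110), so (x₁, x₂)₂ = (0.487, 1.926).

(0.487, 1.926)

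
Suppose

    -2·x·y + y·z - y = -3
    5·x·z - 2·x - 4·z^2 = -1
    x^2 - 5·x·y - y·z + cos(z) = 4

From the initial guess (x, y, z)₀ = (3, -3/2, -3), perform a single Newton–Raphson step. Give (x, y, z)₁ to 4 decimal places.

At (3, -3/2, -3): F = (18.0000, -86.0000, 22.010008).
Jacobian J = [[-2·y, -2·x + z - 1, y], [5·z - 2, 0, 5·x - 8·z], [2·x - 5·y, -5·x - z, -y - sin(z)]].
At the point, J = [[3.0000, -10.0000, -1.5000], [-17.0000, 0.0000, 39.0000], [13.5000, -12.0000, 1.641120]] (det J = -4445.990401).
Solving J·Δ = −F gives Δ = (-0.7016, 1.3046, 1.8993).
Then the next iterate is (x, y, z)₁ = (2.2984, -0.1954, -1.1007).

(2.2984, -0.1954, -1.1007)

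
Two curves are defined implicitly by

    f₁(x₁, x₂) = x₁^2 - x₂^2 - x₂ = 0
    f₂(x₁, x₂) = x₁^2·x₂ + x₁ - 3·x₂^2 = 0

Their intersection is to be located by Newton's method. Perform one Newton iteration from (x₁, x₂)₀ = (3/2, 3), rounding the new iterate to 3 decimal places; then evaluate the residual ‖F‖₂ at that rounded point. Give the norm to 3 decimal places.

4.110

At (3/2, 3): F = (-9.750, -18.750).
Jacobian J = [[2·x₁, -2·x₂ - 1], [2·x₁·x₂ + 1, x₁^2 - 6·x₂]].
At the point, J = [[3.000, -7.000], [10.000, -15.750]] (det J = 22.750).
Solving J·Δ = −F gives Δ = (-0.981, -1.813).
Then the next iterate is (x₁, x₂)₁ = (0.519, 1.187).
Re-evaluating at (0.519, 1.187): F = (-2.32661, -3.38818), so ‖F‖₂ = 4.110.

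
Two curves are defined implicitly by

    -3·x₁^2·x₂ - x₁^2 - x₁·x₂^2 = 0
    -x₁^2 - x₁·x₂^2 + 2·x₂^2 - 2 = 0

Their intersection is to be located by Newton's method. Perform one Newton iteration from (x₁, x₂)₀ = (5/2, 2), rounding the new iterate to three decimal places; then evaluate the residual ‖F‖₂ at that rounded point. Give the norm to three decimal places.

15.729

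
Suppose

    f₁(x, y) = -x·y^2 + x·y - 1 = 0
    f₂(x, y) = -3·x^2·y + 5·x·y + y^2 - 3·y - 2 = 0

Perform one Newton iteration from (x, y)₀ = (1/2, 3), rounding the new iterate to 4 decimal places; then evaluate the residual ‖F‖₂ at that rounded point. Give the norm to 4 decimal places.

7.0519

At (1/2, 3): F = (-4.0000, 3.2500).
Jacobian J = [[-y^2 + y, -2·x·y + x], [-6·x·y + 5·y, -3·x^2 + 5·x + 2·y - 3]].
At the point, J = [[-6.0000, -2.5000], [6.0000, 4.7500]] (det J = -13.5000).
Solving J·Δ = −F gives Δ = (-0.8056, 0.3333).
Then the next iterate is (x, y)₁ = (-0.3056, 3.3333).
Re-evaluating at (-0.3056, 3.3333): F = (1.376831, -6.916198), so ‖F‖₂ = 7.0519.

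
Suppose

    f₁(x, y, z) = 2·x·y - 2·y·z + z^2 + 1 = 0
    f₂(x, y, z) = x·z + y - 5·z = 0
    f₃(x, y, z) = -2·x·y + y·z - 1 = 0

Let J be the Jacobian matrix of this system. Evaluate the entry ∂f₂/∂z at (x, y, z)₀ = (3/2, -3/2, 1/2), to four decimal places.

∂f₂/∂z = x - 5.
At (3/2, -3/2, 1/2) this is -3.5000.

-3.5000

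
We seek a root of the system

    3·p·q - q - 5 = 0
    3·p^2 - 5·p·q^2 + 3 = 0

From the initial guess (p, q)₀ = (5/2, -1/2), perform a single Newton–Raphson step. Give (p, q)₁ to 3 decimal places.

At (5/2, -1/2): F = (-8.250, 18.625).
Jacobian J = [[3·q, 3·p - 1], [6·p - 5·q^2, -10·p·q]].
At the point, J = [[-1.500, 6.500], [13.750, 12.500]] (det J = -108.125).
Solving J·Δ = −F gives Δ = (-2.073, 0.791).
Then the next iterate is (p, q)₁ = (0.427, 0.291).

(0.427, 0.291)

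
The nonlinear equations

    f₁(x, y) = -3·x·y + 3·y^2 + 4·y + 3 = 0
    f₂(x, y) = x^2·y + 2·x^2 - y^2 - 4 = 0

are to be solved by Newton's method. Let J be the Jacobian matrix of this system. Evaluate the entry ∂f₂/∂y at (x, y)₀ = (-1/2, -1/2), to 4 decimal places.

∂f₂/∂y = x^2 - 2·y.
At (-1/2, -1/2) this is 1.2500.

1.2500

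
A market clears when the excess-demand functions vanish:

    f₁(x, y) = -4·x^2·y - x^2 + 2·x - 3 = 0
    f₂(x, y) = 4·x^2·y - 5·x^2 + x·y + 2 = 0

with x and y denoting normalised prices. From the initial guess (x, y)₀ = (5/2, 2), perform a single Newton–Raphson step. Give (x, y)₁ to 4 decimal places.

(1.3804, 1.7558)

At (5/2, 2): F = (-54.2500, 25.7500).
Jacobian J = [[-8·x·y - 2·x + 2, -4·x^2], [8·x·y - 10·x + y, 4·x^2 + x]].
At the point, J = [[-43.0000, -25.0000], [17.0000, 27.5000]] (det J = -757.5000).
Solving J·Δ = −F gives Δ = (-1.1196, -0.2442).
Then the next iterate is (x, y)₁ = (1.3804, 1.7558).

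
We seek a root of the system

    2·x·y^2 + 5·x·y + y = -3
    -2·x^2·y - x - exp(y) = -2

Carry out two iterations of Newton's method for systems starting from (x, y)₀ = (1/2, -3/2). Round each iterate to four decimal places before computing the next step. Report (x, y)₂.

At (1/2, -3/2): F = (0.0000, 2.026870).
Jacobian J = [[2·y^2 + 5·y, 4·x·y + 5·x + 1], [-4·x·y - 1, -2·x^2 - exp(y)]].
At the point, J = [[-3.0000, 0.5000], [2.0000, -0.723130]] (det J = 1.169390).
Solving J·Δ = −F gives Δ = (0.8666, 5.1998).
Then the next iterate is (x, y)₁ = (1.3666, 3.6998).
Round to (1.3666, 3.6998) and repeat: F = (69.393996, -53.625276), J = [[45.876040, 28.057587], [-21.224587, -44.174407]].
Δ = (-1.0907, -0.6899), so (x, y)₂ = (0.2759, 3.0099).

(0.2759, 3.0099)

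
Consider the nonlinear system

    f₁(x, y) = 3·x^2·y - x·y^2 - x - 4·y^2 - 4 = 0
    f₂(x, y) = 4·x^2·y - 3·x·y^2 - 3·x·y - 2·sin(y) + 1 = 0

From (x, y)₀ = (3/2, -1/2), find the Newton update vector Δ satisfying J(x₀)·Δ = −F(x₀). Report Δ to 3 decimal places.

(2.512, 2.016)

At (3/2, -1/2): F = (-10.250, -1.41615).
Jacobian J = [[6·x·y - y^2 - 1, 3·x^2 - 2·x·y - 8·y], [8·x·y - 3·y^2 - 3·y, 4·x^2 - 6·x·y - 3·x - 2·cos(y)]].
At the point, J = [[-5.750, 12.250], [-5.250, 7.24483]] (det J = 22.65470).
Solving J·Δ = −F gives Δ = (2.512, 2.016).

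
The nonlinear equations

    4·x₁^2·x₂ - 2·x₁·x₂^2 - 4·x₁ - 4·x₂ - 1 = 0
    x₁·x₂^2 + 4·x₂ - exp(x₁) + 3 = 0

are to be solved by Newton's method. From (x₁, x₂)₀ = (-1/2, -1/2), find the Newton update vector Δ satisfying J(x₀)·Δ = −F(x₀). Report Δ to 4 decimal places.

At (-1/2, -1/2): F = (2.7500, 0.268469).
Jacobian J = [[8·x₁·x₂ - 2·x₂^2 - 4, 4·x₁^2 - 4·x₁·x₂ - 4], [x₂^2 - exp(x₁), 2·x₁·x₂ + 4]].
At the point, J = [[-2.5000, -4.0000], [-0.356531, 4.5000]] (det J = -12.676123).
Solving J·Δ = −F gives Δ = (1.0610, 0.0244).

(1.0610, 0.0244)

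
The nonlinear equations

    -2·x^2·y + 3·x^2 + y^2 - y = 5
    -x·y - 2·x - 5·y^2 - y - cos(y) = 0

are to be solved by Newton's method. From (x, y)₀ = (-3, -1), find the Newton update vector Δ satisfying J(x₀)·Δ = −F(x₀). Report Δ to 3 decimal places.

(1.226, 0.248)

At (-3, -1): F = (42.000, -1.54030).
Jacobian J = [[-4·x·y + 6·x, -2·x^2 + 2·y - 1], [-y - 2, -x - 10·y + sin(y) - 1]].
At the point, J = [[-30.000, -21.000], [-1.000, 11.15853]] (det J = -355.75587).
Solving J·Δ = −F gives Δ = (1.226, 0.248).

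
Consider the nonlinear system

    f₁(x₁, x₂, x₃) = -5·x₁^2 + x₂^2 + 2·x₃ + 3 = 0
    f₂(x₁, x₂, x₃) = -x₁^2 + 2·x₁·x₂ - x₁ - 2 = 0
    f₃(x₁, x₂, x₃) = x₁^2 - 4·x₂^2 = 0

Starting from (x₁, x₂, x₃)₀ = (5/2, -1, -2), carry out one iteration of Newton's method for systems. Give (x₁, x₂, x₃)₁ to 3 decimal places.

(0.958, -0.317, -4.969)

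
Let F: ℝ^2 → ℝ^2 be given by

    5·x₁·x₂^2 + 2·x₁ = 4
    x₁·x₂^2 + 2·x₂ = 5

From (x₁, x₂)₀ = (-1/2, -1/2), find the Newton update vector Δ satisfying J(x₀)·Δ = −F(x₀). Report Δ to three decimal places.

(-0.167, 2.467)

At (-1/2, -1/2): F = (-5.625, -6.125).
Jacobian J = [[5·x₂^2 + 2, 10·x₁·x₂], [x₂^2, 2·x₁·x₂ + 2]].
At the point, J = [[3.250, 2.500], [0.250, 2.500]] (det J = 7.500).
Solving J·Δ = −F gives Δ = (-0.167, 2.467).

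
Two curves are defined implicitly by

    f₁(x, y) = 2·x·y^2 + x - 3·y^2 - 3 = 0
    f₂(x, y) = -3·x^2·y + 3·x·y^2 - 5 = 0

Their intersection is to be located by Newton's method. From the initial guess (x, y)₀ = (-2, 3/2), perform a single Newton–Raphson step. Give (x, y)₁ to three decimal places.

At (-2, 3/2): F = (-20.750, -36.500).
Jacobian J = [[2·y^2 + 1, 4·x·y - 6·y], [-6·x·y + 3·y^2, -3·x^2 + 6·x·y]].
At the point, J = [[5.500, -21.000], [24.750, -30.000]] (det J = 354.750).
Solving J·Δ = −F gives Δ = (0.406, -0.882).
Then the next iterate is (x, y)₁ = (-1.594, 0.618).

(-1.594, 0.618)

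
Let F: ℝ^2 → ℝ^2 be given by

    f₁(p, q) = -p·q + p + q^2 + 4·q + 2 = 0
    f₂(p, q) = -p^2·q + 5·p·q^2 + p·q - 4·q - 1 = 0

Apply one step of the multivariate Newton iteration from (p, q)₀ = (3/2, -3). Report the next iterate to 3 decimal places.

At (3/2, -3): F = (5.000, 80.750).
Jacobian J = [[-q + 1, -p + 2·q + 4], [-2·p·q + 5·q^2 + q, -p^2 + 10·p·q + p - 4]].
At the point, J = [[4.000, -3.500], [51.000, -49.750]] (det J = -20.500).
Solving J·Δ = −F gives Δ = (1.652, 3.317).
Then the next iterate is (p, q)₁ = (3.152, 0.317).

(3.152, 0.317)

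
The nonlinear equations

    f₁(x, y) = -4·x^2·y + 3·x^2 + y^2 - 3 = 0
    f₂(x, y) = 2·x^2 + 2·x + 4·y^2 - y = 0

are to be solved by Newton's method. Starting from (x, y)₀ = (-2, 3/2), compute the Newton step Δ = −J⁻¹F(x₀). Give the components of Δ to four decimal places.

(-0.1713, -1.1389)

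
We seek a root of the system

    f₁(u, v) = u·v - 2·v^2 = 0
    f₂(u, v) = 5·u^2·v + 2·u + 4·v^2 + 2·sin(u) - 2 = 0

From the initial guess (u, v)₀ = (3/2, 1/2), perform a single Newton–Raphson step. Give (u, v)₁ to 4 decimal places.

(0.8072, 0.3072)

At (3/2, 1/2): F = (0.2500, 9.619990).
Jacobian J = [[v, u - 4·v], [10·u·v + 2·cos(u) + 2, 5·u^2 + 8·v]].
At the point, J = [[0.5000, -0.5000], [9.641474, 15.2500]] (det J = 12.445737).
Solving J·Δ = −F gives Δ = (-0.6928, -0.1928).
Then the next iterate is (u, v)₁ = (0.8072, 0.3072).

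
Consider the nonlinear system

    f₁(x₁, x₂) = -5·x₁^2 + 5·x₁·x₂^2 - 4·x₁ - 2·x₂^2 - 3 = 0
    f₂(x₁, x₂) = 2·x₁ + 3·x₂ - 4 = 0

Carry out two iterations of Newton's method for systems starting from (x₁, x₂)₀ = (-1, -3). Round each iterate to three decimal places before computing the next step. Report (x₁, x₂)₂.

(-4.278, 4.185)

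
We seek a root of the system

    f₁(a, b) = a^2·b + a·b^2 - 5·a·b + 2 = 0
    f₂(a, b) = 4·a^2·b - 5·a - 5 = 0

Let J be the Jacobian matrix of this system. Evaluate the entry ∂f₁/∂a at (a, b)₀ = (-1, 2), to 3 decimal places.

-10.000

∂f₁/∂a = 2·a·b + b^2 - 5·b.
At (-1, 2) this is -10.000.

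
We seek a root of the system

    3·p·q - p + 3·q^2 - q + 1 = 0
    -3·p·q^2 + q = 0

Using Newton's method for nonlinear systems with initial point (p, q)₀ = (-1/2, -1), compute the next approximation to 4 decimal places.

At (-1/2, -1): F = (7.0000, 0.5000).
Jacobian J = [[3·q - 1, 3·p + 6·q - 1], [-3·q^2, -6·p·q + 1]].
At the point, J = [[-4.0000, -8.5000], [-3.0000, -2.0000]] (det J = -17.5000).
Solving J·Δ = −F gives Δ = (-0.5571, 1.0857).
Then the next iterate is (p, q)₁ = (-1.0571, 0.0857).

(-1.0571, 0.0857)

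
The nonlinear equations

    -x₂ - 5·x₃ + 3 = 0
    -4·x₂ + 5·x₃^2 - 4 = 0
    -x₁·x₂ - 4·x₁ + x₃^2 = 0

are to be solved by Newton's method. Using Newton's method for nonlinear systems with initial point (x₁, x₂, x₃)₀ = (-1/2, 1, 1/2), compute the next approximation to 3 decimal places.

(-0.057, -0.450, 0.690)

At (-1/2, 1, 1/2): F = (-0.500, -6.750, 2.750).
Jacobian J = [[0, -1, -5], [0, -4, 10·x₃], [-x₂ - 4, -x₁, 2·x₃]].
At the point, J = [[0.000, -1.000, -5.000], [0.000, -4.000, 5.000], [-5.000, 0.500, 1.000]] (det J = 125.000).
Solving J·Δ = −F gives Δ = (0.443, -1.450, 0.190).
Then the next iterate is (x₁, x₂, x₃)₁ = (-0.057, -0.450, 0.690).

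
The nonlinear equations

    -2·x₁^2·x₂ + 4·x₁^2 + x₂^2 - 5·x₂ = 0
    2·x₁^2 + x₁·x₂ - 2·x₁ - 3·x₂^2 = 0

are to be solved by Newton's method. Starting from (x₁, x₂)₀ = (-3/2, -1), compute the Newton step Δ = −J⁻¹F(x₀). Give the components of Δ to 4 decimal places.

At (-3/2, -1): F = (19.5000, 6.0000).
Jacobian J = [[-4·x₁·x₂ + 8·x₁, -2·x₁^2 + 2·x₂ - 5], [4·x₁ + x₂ - 2, x₁ - 6·x₂]].
At the point, J = [[-18.0000, -11.5000], [-9.0000, 4.5000]] (det J = -184.5000).
Solving J·Δ = −F gives Δ = (0.8496, 0.3659).

(0.8496, 0.3659)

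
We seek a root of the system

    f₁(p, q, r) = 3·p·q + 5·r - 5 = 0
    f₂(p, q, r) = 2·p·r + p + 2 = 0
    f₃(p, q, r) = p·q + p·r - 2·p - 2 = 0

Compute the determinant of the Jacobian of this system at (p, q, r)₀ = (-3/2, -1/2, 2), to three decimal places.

-71.250

J = [[3·q, 3·p, 5], [2·r + 1, 0, 2·p], [q + r - 2, p, p]].
At the point, J = [[-1.500, -4.500, 5.000], [5.000, 0.000, -3.000], [-0.500, -1.500, -1.500]].
det J = -71.250.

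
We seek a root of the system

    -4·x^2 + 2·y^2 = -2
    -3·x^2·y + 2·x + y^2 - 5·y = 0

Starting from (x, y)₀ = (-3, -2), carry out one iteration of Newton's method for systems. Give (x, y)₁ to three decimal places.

(-1.739, -1.468)

At (-3, -2): F = (-26.000, 62.000).
Jacobian J = [[-8·x, 4·y], [-6·x·y + 2, -3·x^2 + 2·y - 5]].
At the point, J = [[24.000, -8.000], [-34.000, -36.000]] (det J = -1136.000).
Solving J·Δ = −F gives Δ = (1.261, 0.532).
Then the next iterate is (x, y)₁ = (-1.739, -1.468).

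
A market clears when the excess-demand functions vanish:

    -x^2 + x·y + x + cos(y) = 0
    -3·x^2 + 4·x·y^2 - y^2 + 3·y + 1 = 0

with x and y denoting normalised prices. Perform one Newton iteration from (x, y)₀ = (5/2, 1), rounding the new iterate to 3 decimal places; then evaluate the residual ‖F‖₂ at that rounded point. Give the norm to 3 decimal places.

At (5/2, 1): F = (-0.70970, -5.750).
Jacobian J = [[-2·x + y + 1, x - sin(y)], [-6·x + 4·y^2, 8·x·y - 2·y + 3]].
At the point, J = [[-3.000, 1.65853], [-11.000, 21.000]] (det J = -44.75618).
Solving J·Δ = −F gives Δ = (-0.120, 0.211).
Then the next iterate is (x, y)₁ = (2.380, 1.211).
Re-evaluating at (2.380, 1.211): F = (-0.05014, 0.13456), so ‖F‖₂ = 0.144.

0.144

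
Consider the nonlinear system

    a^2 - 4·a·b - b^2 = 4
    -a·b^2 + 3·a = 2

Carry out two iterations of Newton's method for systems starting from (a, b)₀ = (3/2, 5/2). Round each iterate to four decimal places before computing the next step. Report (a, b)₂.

(-1.8005, 3.4414)

At (3/2, 5/2): F = (-23.0000, -6.8750).
Jacobian J = [[2·a - 4·b, -4·a - 2·b], [-b^2 + 3, -2·a·b]].
At the point, J = [[-7.0000, -11.0000], [-3.2500, -7.5000]] (det J = 16.7500).
Solving J·Δ = −F gives Δ = (-5.7836, 1.5896).
Then the next iterate is (a, b)₁ = (-4.2836, 4.0896).
Round to (-4.2836, 4.0896) and repeat: F = (67.697243, 56.791674), J = [[-24.9256, 8.9552], [-13.724828, 35.036421]].
Δ = (2.4831, -0.6482), so (a, b)₂ = (-1.8005, 3.4414).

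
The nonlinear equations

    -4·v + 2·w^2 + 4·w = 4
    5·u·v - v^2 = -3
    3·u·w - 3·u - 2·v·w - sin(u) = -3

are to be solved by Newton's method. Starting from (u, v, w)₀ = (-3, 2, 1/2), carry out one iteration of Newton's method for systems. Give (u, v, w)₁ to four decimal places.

(-2.8518, 0.4464, 1.0476)

At (-3, 2, 1/2): F = (-9.5000, -31.0000, 5.641120).
Jacobian J = [[0, -4, 4·w + 4], [5·v, 5·u - 2·v, 0], [3·w - cos(u) - 3, -2·w, 3·u - 2·v]].
At the point, J = [[0.0000, -4.0000, 6.0000], [10.0000, -19.0000, 0.0000], [-0.510008, -1.0000, -13.0000]] (det J = -638.140855).
Solving J·Δ = −F gives Δ = (0.1482, -1.5536, 0.5476).
Then the next iterate is (u, v, w)₁ = (-2.8518, 0.4464, 1.0476).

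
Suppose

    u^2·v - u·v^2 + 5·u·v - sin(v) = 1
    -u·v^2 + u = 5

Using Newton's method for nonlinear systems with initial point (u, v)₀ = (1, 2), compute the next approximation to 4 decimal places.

(0.8463, 0.1153)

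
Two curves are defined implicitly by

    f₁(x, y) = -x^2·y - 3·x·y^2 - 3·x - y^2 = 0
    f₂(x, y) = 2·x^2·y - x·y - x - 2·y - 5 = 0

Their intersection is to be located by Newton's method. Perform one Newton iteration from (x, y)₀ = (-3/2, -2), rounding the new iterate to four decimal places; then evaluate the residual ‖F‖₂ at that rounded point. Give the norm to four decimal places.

At (-3/2, -2): F = (23.0000, -11.5000).
Jacobian J = [[-2·x·y - 3·y^2 - 3, -x^2 - 6·x·y - 2·y], [4·x·y - y - 1, 2·x^2 - x - 2]].
At the point, J = [[-21.0000, -16.2500], [13.0000, 4.0000]] (det J = 127.2500).
Solving J·Δ = −F gives Δ = (0.7456, 0.4519).
Then the next iterate is (x, y)₁ = (-0.7544, -1.5481).
Re-evaluating at (-0.7544, -1.5481): F = (6.171656, -4.079394), so ‖F‖₂ = 7.3980.

7.3980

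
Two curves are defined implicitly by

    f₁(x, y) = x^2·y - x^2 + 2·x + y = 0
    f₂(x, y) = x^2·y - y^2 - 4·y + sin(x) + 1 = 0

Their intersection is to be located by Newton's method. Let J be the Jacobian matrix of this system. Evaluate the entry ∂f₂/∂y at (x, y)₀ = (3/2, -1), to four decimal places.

∂f₂/∂y = x^2 - 2·y - 4.
At (3/2, -1) this is 0.2500.

0.2500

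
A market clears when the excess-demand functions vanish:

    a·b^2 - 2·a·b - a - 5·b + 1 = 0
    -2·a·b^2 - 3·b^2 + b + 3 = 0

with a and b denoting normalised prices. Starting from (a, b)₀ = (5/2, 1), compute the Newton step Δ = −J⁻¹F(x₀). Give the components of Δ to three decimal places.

(-5.750, 0.500)

At (5/2, 1): F = (-9.000, -4.000).
Jacobian J = [[b^2 - 2·b - 1, 2·a·b - 2·a - 5], [-2·b^2, -4·a·b - 6·b + 1]].
At the point, J = [[-2.000, -5.000], [-2.000, -15.000]] (det J = 20.000).
Solving J·Δ = −F gives Δ = (-5.750, 0.500).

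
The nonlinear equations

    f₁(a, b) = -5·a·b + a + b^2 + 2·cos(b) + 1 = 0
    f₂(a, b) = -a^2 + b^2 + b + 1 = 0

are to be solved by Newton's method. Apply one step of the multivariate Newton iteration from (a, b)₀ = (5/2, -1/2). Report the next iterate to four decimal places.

At (5/2, -1/2): F = (11.755165, -5.5000).
Jacobian J = [[-5·b + 1, -5·a + 2·b - 2·sin(b)], [-2·a, 2·b + 1]].
At the point, J = [[3.5000, -12.541149], [-5.0000, 0.0000]] (det J = -62.705745).
Solving J·Δ = −F gives Δ = (-1.1000, 0.6303).
Then the next iterate is (a, b)₁ = (1.4000, 0.1303).

(1.4000, 0.1303)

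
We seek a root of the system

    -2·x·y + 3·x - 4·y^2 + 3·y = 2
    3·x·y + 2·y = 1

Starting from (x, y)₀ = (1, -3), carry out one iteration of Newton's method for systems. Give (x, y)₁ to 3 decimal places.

(0.222, -1.200)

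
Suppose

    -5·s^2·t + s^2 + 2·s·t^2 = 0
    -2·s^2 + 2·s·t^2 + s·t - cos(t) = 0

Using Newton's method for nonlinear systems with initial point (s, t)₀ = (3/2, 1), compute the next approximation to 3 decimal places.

(0.967, 0.873)

At (3/2, 1): F = (-6.000, -0.54030).
Jacobian J = [[-10·s·t + 2·s + 2·t^2, -5·s^2 + 4·s·t], [-4·s + 2·t^2 + t, 4·s·t + s + sin(t)]].
At the point, J = [[-10.000, -5.250], [-3.000, 8.34147]] (det J = -99.16471).
Solving J·Δ = −F gives Δ = (-0.533, -0.127).
Then the next iterate is (s, t)₁ = (0.967, 0.873).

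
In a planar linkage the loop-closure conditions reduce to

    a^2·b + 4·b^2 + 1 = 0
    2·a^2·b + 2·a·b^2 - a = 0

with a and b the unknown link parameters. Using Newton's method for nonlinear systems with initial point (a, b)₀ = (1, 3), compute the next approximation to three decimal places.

(0.977, 1.406)

At (1, 3): F = (40.000, 23.000).
Jacobian J = [[2·a·b, a^2 + 8·b], [4·a·b + 2·b^2 - 1, 2·a^2 + 4·a·b]].
At the point, J = [[6.000, 25.000], [29.000, 14.000]] (det J = -641.000).
Solving J·Δ = −F gives Δ = (-0.023, -1.594).
Then the next iterate is (a, b)₁ = (0.977, 1.406).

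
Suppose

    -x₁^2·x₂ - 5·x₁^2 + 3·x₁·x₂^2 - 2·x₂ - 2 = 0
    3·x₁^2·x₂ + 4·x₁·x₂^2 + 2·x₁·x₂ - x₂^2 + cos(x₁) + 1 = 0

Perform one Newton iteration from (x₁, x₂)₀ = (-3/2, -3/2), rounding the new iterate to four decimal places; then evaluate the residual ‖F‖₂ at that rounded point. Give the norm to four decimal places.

At (-3/2, -3/2): F = (-17.0000, -20.304263).
Jacobian J = [[-2·x₁·x₂ - 10·x₁ + 3·x₂^2, -x₁^2 + 6·x₁·x₂ - 2], [6·x₁·x₂ + 4·x₂^2 + 2·x₂ - sin(x₁), 3·x₁^2 + 8·x₁·x₂ + 2·x₁ - 2·x₂]].
At the point, J = [[17.2500, 9.2500], [20.497495, 24.7500]] (det J = 237.335671).
Solving J·Δ = −F gives Δ = (0.9815, 0.0075).
Then the next iterate is (x₁, x₂)₁ = (-0.5185, -1.4925).
Re-evaluating at (-0.5185, -1.4925): F = (-3.422928, -4.634963), so ‖F‖₂ = 5.7619.

5.7619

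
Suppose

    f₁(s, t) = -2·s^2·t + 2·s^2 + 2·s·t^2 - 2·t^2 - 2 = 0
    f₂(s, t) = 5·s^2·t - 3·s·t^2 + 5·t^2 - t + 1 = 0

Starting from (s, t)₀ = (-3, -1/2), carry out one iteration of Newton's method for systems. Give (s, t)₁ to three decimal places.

(-1.654, -0.556)

At (-3, -1/2): F = (23.000, -17.500).
Jacobian J = [[-4·s·t + 4·s + 2·t^2, -2·s^2 + 4·s·t - 4·t], [10·s·t - 3·t^2, 5·s^2 - 6·s·t + 10·t - 1]].
At the point, J = [[-17.500, -10.000], [14.250, 30.000]] (det J = -382.500).
Solving J·Δ = −F gives Δ = (1.346, -0.056).
Then the next iterate is (s, t)₁ = (-1.654, -0.556).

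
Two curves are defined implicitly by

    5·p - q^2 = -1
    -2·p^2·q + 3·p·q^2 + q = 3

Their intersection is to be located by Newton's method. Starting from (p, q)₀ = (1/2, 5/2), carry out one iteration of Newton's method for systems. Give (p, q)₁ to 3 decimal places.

(0.352, 1.802)

At (1/2, 5/2): F = (-2.750, 7.625).
Jacobian J = [[5, -2·q], [-4·p·q + 3·q^2, -2·p^2 + 6·p·q + 1]].
At the point, J = [[5.000, -5.000], [13.750, 8.000]] (det J = 108.750).
Solving J·Δ = −F gives Δ = (-0.148, -0.698).
Then the next iterate is (p, q)₁ = (0.352, 1.802).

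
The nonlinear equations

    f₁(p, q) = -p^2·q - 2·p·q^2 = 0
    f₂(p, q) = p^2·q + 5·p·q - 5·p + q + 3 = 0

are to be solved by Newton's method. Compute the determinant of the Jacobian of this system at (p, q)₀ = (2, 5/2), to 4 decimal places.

82.5000

J = [[-2·p·q - 2·q^2, -p^2 - 4·p·q], [2·p·q + 5·q - 5, p^2 + 5·p + 1]].
At the point, J = [[-22.5000, -24.0000], [17.5000, 15.0000]].
det J = 82.5000.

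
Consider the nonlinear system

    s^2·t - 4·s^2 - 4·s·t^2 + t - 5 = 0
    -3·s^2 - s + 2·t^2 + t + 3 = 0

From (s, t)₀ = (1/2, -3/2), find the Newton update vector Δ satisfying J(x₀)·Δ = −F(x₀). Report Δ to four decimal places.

(-0.2703, 1.1663)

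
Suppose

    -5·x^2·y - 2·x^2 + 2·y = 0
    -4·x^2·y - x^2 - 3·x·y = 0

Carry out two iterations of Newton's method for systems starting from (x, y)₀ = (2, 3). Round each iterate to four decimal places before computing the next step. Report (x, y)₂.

(1.1866, 0.2290)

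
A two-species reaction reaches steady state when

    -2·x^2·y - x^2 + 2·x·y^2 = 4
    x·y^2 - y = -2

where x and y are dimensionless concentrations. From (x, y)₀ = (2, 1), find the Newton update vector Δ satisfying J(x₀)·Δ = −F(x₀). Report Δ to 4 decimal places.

(-1.2000, -0.6000)

At (2, 1): F = (-12.0000, 3.0000).
Jacobian J = [[-4·x·y - 2·x + 2·y^2, -2·x^2 + 4·x·y], [y^2, 2·x·y - 1]].
At the point, J = [[-10.0000, 0.0000], [1.0000, 3.0000]] (det J = -30.0000).
Solving J·Δ = −F gives Δ = (-1.2000, -0.6000).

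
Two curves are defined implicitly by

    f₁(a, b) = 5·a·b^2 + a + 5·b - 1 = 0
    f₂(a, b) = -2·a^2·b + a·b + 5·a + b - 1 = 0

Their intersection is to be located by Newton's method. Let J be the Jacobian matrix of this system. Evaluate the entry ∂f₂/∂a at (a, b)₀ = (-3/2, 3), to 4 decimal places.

∂f₂/∂a = -4·a·b + b + 5.
At (-3/2, 3) this is 26.0000.

26.0000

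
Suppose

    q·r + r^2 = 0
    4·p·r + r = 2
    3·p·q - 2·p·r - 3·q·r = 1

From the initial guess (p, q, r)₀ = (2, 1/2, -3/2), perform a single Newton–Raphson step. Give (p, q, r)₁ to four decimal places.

(0.2590, 0.5641, -0.9385)

At (2, 1/2, -3/2): F = (1.5000, -15.5000, 10.2500).
Jacobian J = [[0, r, q + 2·r], [4·r, 0, 4·p + 1], [3·q - 2·r, 3·p - 3·r, -2·p - 3·q]].
At the point, J = [[0.0000, -1.5000, -2.5000], [-6.0000, 0.0000, 9.0000], [4.5000, 10.5000, -5.5000]] (det J = 146.2500).
Solving J·Δ = −F gives Δ = (-1.7410, 0.0641, 0.5615).
Then the next iterate is (p, q, r)₁ = (0.2590, 0.5641, -0.9385).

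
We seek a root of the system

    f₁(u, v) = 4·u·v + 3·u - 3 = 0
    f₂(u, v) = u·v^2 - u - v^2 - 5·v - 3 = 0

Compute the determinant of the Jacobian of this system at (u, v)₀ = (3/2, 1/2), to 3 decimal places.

-18.000

J = [[4·v + 3, 4·u], [v^2 - 1, 2·u·v - 2·v - 5]].
At the point, J = [[5.000, 6.000], [-0.750, -4.500]].
det J = -18.000.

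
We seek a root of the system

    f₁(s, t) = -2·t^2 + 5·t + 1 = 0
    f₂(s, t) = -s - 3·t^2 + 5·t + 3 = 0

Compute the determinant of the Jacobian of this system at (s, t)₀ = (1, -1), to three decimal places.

J = [[0, -4·t + 5], [-1, -6·t + 5]].
At the point, J = [[0.000, 9.000], [-1.000, 11.000]].
det J = 9.000.

9.000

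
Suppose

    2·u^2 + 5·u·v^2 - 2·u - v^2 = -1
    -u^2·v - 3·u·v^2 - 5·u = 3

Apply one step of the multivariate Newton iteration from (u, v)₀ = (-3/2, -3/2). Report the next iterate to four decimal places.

(-0.6970, -1.1857)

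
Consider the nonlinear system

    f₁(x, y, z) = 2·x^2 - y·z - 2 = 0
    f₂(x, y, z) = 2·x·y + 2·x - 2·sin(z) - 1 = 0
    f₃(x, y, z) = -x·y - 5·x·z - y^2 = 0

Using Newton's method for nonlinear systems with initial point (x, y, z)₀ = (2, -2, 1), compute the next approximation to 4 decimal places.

At (2, -2, 1): F = (8.0000, -6.682942, -10.0000).
Jacobian J = [[4·x, -z, -y], [2·y + 2, 2·x, -2·cos(z)], [-y - 5·z, -x - 2·y, -5·x]].
At the point, J = [[8.0000, -1.0000, 2.0000], [-2.0000, 4.0000, -1.080605], [-3.0000, 2.0000, -10.0000]] (det J = -269.952140).
Solving J·Δ = −F gives Δ = (-0.7165, 1.1633, -0.5524).
Then the next iterate is (x, y, z)₁ = (1.2835, -0.8367, 0.4476).

(1.2835, -0.8367, 0.4476)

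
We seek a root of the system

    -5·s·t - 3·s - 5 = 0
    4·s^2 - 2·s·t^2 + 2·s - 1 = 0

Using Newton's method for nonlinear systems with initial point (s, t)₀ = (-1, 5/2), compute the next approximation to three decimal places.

(-0.400, 2.260)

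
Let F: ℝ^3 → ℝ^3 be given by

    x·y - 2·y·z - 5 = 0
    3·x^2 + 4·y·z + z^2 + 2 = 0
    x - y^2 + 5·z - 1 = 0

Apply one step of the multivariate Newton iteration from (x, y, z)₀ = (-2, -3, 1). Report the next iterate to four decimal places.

At (-2, -3, 1): F = (7.0000, 3.0000, -7.0000).
Jacobian J = [[y, x - 2·z, -2·y], [6·x, 4·z, 4·y + 2·z], [1, -2·y, 5]].
At the point, J = [[-3.0000, -4.0000, 6.0000], [-12.0000, 4.0000, -10.0000], [1.0000, 6.0000, 5.0000]] (det J = -896.0000).
Solving J·Δ = −F gives Δ = (0.6875, 1.1172, -0.0781).
Then the next iterate is (x, y, z)₁ = (-1.3125, -1.8828, 0.9219).

(-1.3125, -1.8828, 0.9219)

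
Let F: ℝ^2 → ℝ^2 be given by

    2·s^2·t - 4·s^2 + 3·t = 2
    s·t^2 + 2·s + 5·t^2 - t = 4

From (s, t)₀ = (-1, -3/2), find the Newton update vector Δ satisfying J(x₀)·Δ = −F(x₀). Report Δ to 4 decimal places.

(0.7528, 0.5923)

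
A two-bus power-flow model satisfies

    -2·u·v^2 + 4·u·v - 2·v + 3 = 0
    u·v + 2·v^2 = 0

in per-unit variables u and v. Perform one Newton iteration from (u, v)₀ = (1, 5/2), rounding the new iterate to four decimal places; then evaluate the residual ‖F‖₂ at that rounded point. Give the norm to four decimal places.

58.0114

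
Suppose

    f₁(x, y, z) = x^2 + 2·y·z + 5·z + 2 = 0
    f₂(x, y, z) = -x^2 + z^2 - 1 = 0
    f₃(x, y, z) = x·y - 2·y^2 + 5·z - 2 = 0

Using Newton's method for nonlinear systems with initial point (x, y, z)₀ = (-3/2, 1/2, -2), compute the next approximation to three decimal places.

(0.718, -0.324, -0.149)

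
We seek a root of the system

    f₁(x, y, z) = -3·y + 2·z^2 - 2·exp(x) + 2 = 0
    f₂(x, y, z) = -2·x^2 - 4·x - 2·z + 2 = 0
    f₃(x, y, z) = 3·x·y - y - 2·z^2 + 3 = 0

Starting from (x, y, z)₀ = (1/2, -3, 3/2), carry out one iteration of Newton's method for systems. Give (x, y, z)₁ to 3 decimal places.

(-0.928, 7.706, 4.034)

At (1/2, -3, 3/2): F = (12.20256, -3.500, -3.000).
Jacobian J = [[-2·exp(x), -3, 4·z], [-4·x - 4, 0, -2], [3·y, 3·x - 1, -4·z]].
At the point, J = [[-3.29744, -3.000, 6.000], [-6.000, 0.000, -2.000], [-9.000, 0.500, -6.000]] (det J = 32.70256).
Solving J·Δ = −F gives Δ = (-1.428, 10.706, 2.534).
Then the next iterate is (x, y, z)₁ = (-0.928, 7.706, 4.034).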